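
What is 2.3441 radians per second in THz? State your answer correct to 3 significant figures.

1 radian per second = 1.59155e-13 THz.
Thus 2.3441 × 1.59155e-13 ≈ 3.73e-13 THz.

3.73e-13 THz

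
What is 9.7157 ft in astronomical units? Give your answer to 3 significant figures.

1 foot = 2.03746 × 10^-12 au.
Then 9.7157 × 2.03746 × 10^-12 ≈ 1.98 × 10^-11 au.

1.98 × 10^-11 au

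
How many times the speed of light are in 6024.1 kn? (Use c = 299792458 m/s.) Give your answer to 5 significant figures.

1 knot = 1.71600e-9 c.
6024.1 × 1.71600e-9 ≈ 1.0337e-5 c.

1.0337e-5 times the speed of light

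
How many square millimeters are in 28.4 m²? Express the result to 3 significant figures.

1 m² = 1.00000 × 10^6 mm².
So 28.4 × 1.00000 × 10^6 ≈ 2.84 × 10^7 mm².

2.84 × 10^7 mm²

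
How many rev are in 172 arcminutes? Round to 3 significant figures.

0.00796 revolutions

1 arcminute = 4.62963e-5 rev.
Thus 172 × 4.62963e-5 ≈ 0.00796 rev.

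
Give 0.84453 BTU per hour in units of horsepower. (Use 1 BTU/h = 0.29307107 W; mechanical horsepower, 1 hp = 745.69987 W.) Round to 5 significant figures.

0.00033191 horsepower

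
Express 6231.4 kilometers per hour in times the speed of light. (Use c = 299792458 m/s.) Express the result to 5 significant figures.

5.7738e-6 c

1 km/h = 9.26567e-10 times the speed of light.
So 6231.4 × 9.26567e-10 ≈ 5.7738e-6 c.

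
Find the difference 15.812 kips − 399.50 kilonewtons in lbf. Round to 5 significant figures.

15.812 kip = 15812.0 lbf and 399.50 kN = 89811.2 lbf.
15812.0 − 89811.2 ≈ -73999 lbf.

-73999 pounds-force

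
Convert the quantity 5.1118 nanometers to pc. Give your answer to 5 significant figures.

1 nm = 3.24078e-26 pc.
So 5.1118 × 3.24078e-26 ≈ 1.6566e-25 pc.

1.6566e-25 parsecs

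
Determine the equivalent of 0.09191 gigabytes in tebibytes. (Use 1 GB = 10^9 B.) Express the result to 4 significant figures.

8.359 × 10^-5 TiB

1 gigabyte = 0.000909495 TiB.
Then 0.09191 × 0.000909495 ≈ 8.359 × 10^-5 TiB.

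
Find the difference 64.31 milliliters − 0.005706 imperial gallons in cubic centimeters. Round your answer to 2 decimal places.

38.37 cm³

64.31 mL = 64.3100 cm³ and 0.005706 imp gal = 25.9400 cm³.
64.3100 − 25.9400 ≈ 38.37 cm³.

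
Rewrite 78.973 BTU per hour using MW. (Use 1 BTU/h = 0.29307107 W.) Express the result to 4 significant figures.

2.314e-5 megawatts

1 BTU/h = 2.93071e-7 MW.
Then 78.973 × 2.93071e-7 ≈ 2.314e-5 MW.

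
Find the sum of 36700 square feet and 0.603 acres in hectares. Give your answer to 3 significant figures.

36700 ft² = 0.340954 ha and 0.603 acre = 0.244025 ha.
0.340954 + 0.244025 ≈ 0.585 ha.

0.585 hectares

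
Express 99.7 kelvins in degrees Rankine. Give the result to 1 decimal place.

°R = K × 9/5.
Applying the formula gives 179.5 °R.

179.5 °R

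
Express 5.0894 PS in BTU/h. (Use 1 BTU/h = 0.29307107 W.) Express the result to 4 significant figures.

12770 BTU per hour

1 metric horsepower = 2509.63 BTU/h.
So 5.0894 × 2509.63 ≈ 12770 BTU/h.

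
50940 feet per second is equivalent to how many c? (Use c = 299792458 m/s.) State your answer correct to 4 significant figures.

1 foot per second = 1.01670e-9 times the speed of light.
So 50940 × 1.01670e-9 ≈ 5.179e-5 c.

5.179e-5 c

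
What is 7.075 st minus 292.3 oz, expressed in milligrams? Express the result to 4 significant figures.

7.075 st = 4.49283e+7 mg and 292.3 oz = 8.28657e+6 mg.
4.49283e+7 − 8.28657e+6 ≈ 3.664e+7 mg.

3.664e+7 mg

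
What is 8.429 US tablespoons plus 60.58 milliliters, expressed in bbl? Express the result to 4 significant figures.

0.001165 bbl

8.429 US tbsp = 0.000783947 bbl and 60.58 mL = 0.000381037 bbl.
0.000783947 + 0.000381037 ≈ 0.001165 bbl.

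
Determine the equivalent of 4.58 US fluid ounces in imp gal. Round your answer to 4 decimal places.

1 US fluid ounce = 0.00650527 imp gal.
Thus 4.58 × 0.00650527 ≈ 0.0298 imp gal.

0.0298 imp gal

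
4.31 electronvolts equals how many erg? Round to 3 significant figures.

6.91 × 10^-12 erg

1 eV = 1.60218 × 10^-12 erg.
Then 4.31 × 1.60218 × 10^-12 ≈ 6.91 × 10^-12 erg.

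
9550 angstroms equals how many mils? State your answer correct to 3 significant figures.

1 angstrom = 3.93701 × 10^-6 mil.
Then 9550 × 3.93701 × 10^-6 ≈ 0.0376 mil.

0.0376 mil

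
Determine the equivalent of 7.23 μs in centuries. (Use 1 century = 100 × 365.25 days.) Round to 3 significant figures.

2.29 × 10^-15 century

1 μs = 3.16881 × 10^-16 centuries.
Then 7.23 × 3.16881 × 10^-16 ≈ 2.29 × 10^-15 century.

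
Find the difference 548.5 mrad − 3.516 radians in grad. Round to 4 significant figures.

-188.9 gradians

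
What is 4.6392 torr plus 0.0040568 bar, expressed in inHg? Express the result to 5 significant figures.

0.30244 inHg

4.6392 torr = 0.182646 inHg and 0.0040568 bar = 0.119797 inHg.
0.182646 + 0.119797 ≈ 0.30244 inHg.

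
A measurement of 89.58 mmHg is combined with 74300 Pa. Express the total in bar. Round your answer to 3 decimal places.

0.862 bar

89.58 mmHg = 0.119430 bar and 74300 Pa = 0.743000 bar.
0.119430 + 0.743000 ≈ 0.862 bar.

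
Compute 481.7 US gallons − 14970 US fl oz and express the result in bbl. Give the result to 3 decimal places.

8.684 bbl

481.7 US gal = 11.4690 bbl and 14970 US fl oz = 2.78460 bbl.
11.4690 − 2.78460 ≈ 8.684 bbl.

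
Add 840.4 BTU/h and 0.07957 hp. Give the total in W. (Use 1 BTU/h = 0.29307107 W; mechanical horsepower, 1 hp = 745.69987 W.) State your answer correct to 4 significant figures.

840.4 BTU/h = 246.297 W and 0.07957 hp = 59.3353 W.
246.297 + 59.3353 ≈ 305.6 W.

305.6 watts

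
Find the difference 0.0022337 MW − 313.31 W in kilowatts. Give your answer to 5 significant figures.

0.0022337 MW = 2.23370 kW and 313.31 W = 0.313310 kW.
2.23370 − 0.313310 ≈ 1.9204 kW.

1.9204 kilowatts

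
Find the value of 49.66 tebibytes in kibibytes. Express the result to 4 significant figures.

5.332 × 10^10 KiB

1 TiB = 1.07374 × 10^9 KiB.
49.66 × 1.07374 × 10^9 ≈ 5.332 × 10^10 KiB.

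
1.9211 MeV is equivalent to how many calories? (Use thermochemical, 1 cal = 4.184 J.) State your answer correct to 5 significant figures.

1 MeV = 3.829294 × 10^-14 cal.
1.9211 × 3.829294 × 10^-14 ≈ 7.3565 × 10^-14 cal.

7.3565 × 10^-14 cal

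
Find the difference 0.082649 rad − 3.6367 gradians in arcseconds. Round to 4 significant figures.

5265 arcseconds

0.082649 rad = 17047.6 arcsec and 3.6367 grad = 11782.9 arcsec.
17047.6 − 11782.9 ≈ 5265 arcsec.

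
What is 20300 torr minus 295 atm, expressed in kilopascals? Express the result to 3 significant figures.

20300 torr = 2706.44 kPa and 295 atm = 29890.9 kPa.
2706.44 − 29890.9 ≈ -27200 kPa.

-27200 kilopascals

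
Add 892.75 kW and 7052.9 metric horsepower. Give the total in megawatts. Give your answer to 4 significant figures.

6.080 MW

892.75 kW = 0.892750 MW and 7052.9 PS = 5.18740 MW.
0.892750 + 5.18740 ≈ 6.080 MW.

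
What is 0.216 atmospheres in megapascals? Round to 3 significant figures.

1 atmosphere = 0.101325 MPa.
Thus 0.216 × 0.101325 ≈ 0.0219 MPa.

0.0219 megapascals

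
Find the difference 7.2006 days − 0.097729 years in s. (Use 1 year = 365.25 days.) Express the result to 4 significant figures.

-2.462 × 10^6 s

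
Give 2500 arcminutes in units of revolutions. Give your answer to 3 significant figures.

0.116 rev

1 arcmin = 4.62963e-5 revolutions.
So 2500 × 4.62963e-5 ≈ 0.116 rev.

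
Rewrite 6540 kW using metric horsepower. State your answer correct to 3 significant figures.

8890 PS

1 kilowatt = 1.35962 metric horsepower.
Thus 6540 × 1.35962 ≈ 8890 PS.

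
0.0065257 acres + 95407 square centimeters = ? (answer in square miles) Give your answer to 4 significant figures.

0.0065257 acre = 1.01964e-5 mi² and 95407 cm² = 3.68368e-6 mi².
1.01964e-5 + 3.68368e-6 ≈ 1.388e-5 mi².

1.388e-5 square miles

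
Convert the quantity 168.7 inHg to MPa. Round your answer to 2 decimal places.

1 inch of mercury = 0.00338639 megapascals.
Thus 168.7 × 0.00338639 ≈ 0.57 MPa.

0.57 MPa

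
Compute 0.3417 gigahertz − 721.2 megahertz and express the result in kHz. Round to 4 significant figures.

0.3417 GHz = 341700 kHz and 721.2 MHz = 721200 kHz.
341700 − 721200 ≈ -379500 kHz.

-379500 kHz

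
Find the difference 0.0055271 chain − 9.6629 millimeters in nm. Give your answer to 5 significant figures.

0.0055271 chain = 1.111876e+8 nm and 9.6629 mm = 9662900 nm.
1.111876e+8 − 9662900 ≈ 1.0152e+8 nm.

1.0152e+8 nm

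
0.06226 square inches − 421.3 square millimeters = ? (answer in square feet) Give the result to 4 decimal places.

0.06226 in² = 0.000432361 ft² and 421.3 mm² = 0.00453484 ft².
0.000432361 − 0.00453484 ≈ -0.0041 ft².

-0.0041 ft²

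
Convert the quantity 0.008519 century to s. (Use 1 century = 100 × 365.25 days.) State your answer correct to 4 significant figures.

1 century = 3.15576e+9 s.
Thus 0.008519 × 3.15576e+9 ≈ 2.688e+7 s.

2.688e+7 seconds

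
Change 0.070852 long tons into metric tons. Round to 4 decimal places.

1 long ton = 1.01605 metric tons.
Then 0.070852 × 1.01605 ≈ 0.0720 t.

0.0720 metric tons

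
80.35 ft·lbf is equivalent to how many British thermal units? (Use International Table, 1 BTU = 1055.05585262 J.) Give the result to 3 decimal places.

1 ft·lbf = 0.00128507 British thermal units.
Thus 80.35 × 0.00128507 ≈ 0.103 BTU.

0.103 British thermal units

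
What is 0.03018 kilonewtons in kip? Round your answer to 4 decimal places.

1 kN = 0.224809 kips.
So 0.03018 × 0.224809 ≈ 0.0068 kip.

0.0068 kips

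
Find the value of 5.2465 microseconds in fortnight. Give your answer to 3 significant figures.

1 microsecond = 8.26720 × 10^-13 fortnight.
Thus 5.2465 × 8.26720 × 10^-13 ≈ 4.34 × 10^-12 fortnight.

4.34 × 10^-12 fortnight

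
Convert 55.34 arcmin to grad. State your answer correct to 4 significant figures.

1 arcminute = 0.0185185 gradians.
Thus 55.34 × 0.0185185 ≈ 1.025 grad.

1.025 grad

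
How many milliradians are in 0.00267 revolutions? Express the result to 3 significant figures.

1 revolution = 6283.19 mrad.
0.00267 × 6283.19 ≈ 16.8 mrad.

16.8 mrad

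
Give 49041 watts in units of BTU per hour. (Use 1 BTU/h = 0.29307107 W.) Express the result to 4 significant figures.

1 watt = 3.41214 BTU per hour.
Then 49041 × 3.41214 ≈ 167300 BTU/h.

167300 BTU per hour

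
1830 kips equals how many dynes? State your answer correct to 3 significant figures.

8.14 × 10^11 dynes

1 kip = 4.44822 × 10^8 dyn.
So 1830 × 4.44822 × 10^8 ≈ 8.14 × 10^11 dyn.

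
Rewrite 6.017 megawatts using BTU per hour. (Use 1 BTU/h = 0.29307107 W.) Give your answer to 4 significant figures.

1 megawatt = 3.41214 × 10^6 BTU per hour.
Thus 6.017 × 3.41214 × 10^6 ≈ 2.053 × 10^7 BTU/h.

2.053 × 10^7 BTU/h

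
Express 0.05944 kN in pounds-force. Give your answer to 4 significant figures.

13.36 pounds-force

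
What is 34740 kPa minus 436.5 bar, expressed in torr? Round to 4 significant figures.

-66830 torr

34740 kPa = 260571 torr and 436.5 bar = 327402 torr.
260571 − 327402 ≈ -66830 torr.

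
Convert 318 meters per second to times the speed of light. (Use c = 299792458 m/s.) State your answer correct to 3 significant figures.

1.06e-6 c

1 m/s = 3.33564e-9 c.
Then 318 × 3.33564e-9 ≈ 1.06e-6 c.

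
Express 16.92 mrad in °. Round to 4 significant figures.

0.9694 °

1 milliradian = 0.0572958 degrees.
Then 16.92 × 0.0572958 ≈ 0.9694 °.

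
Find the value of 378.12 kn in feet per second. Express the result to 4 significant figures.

1 knot = 1.68781 feet per second.
Thus 378.12 × 1.68781 ≈ 638.2 ft/s.

638.2 feet per second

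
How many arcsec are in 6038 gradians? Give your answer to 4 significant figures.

1.956e+7 arcseconds

1 grad = 3240.00 arcseconds.
Then 6038 × 3240.00 ≈ 1.956e+7 arcsec.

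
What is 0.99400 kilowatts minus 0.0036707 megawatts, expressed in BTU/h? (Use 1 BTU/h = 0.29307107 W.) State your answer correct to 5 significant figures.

0.99400 kW = 3391.669 BTU/h and 0.0036707 MW = 12524.95 BTU/h.
3391.669 − 12524.95 ≈ -9133.3 BTU/h.

-9133.3 BTU per hour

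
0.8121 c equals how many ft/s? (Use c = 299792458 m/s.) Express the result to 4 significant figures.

1 speed of light = 9.83571e+8 ft/s.
Then 0.8121 × 9.83571e+8 ≈ 7.988e+8 ft/s.

7.988e+8 ft/s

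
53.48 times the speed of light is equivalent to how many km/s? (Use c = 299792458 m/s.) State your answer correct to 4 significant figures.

1 speed of light = 299792 kilometers per second.
So 53.48 × 299792 ≈ 1.603 × 10^7 km/s.

1.603 × 10^7 km/s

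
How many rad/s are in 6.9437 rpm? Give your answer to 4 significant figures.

0.7271 rad/s

1 rpm = 0.104720 rad/s.
6.9437 × 0.104720 ≈ 0.7271 rad/s.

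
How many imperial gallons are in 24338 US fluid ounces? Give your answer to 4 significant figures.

158.3 imp gal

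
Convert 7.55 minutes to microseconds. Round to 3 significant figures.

1 min = 6.00000 × 10^7 μs.
So 7.55 × 6.00000 × 10^7 ≈ 4.53 × 10^8 μs.

4.53 × 10^8 microseconds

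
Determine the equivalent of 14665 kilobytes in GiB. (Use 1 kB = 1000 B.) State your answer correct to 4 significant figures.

1 kB = 9.31323 × 10^-7 gibibytes.
So 14665 × 9.31323 × 10^-7 ≈ 0.01366 GiB.

0.01366 gibibytes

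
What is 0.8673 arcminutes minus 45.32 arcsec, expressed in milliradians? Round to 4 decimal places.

0.8673 arcmin = 0.252287 mrad and 45.32 arcsec = 0.219718 mrad.
0.252287 − 0.219718 ≈ 0.0326 mrad.

0.0326 milliradians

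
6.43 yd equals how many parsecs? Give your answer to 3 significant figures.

1.91 × 10^-16 pc

1 yd = 2.96337 × 10^-17 parsecs.
6.43 × 2.96337 × 10^-17 ≈ 1.91 × 10^-16 pc.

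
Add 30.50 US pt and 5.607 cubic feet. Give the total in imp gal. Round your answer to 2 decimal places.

30.50 US pt = 3.17457 imp gal and 5.607 ft³ = 34.9251 imp gal.
3.17457 + 34.9251 ≈ 38.10 imp gal.

38.10 imp gal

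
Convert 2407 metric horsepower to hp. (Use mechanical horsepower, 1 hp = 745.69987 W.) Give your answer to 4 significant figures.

2374 horsepower

1 PS = 0.986320 hp.
2407 × 0.986320 ≈ 2374 hp.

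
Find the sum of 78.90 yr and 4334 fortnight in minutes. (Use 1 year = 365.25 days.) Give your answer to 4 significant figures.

78.90 yr = 4.14982e+7 min and 4334 fortnight = 8.73734e+7 min.
4.14982e+7 + 8.73734e+7 ≈ 1.289e+8 min.

1.289e+8 minutes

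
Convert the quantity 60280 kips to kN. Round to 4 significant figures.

1 kip = 4.44822 kilonewtons.
60280 × 4.44822 ≈ 268100 kN.

268100 kN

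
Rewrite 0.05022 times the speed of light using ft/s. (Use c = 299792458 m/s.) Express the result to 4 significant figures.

1 c = 9.83571 × 10^8 feet per second.
Then 0.05022 × 9.83571 × 10^8 ≈ 4.939 × 10^7 ft/s.

4.939 × 10^7 ft/s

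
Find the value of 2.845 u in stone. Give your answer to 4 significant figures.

7.439 × 10^-28 st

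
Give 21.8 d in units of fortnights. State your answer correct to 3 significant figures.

1 day = 0.0714286 fortnight.
So 21.8 × 0.0714286 ≈ 1.56 fortnight.

1.56 fortnight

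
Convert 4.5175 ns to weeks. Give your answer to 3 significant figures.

1 nanosecond = 1.65344 × 10^-15 wk.
Thus 4.5175 × 1.65344 × 10^-15 ≈ 7.47 × 10^-15 wk.

7.47 × 10^-15 wk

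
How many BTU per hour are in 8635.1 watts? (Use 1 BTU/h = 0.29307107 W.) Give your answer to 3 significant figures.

1 watt = 3.41214 BTU per hour.
Then 8635.1 × 3.41214 ≈ 29500 BTU/h.

29500 BTU/h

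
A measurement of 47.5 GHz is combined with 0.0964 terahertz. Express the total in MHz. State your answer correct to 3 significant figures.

144000 MHz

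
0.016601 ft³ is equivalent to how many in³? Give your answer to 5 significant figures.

28.687 cubic inches

1 ft³ = 1728.00 in³.
Then 0.016601 × 1728.00 ≈ 28.687 in³.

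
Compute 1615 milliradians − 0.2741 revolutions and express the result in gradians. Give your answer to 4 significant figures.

-6.826 grad

1615 mrad = 102.814 grad and 0.2741 rev = 109.640 grad.
102.814 − 109.640 ≈ -6.826 grad.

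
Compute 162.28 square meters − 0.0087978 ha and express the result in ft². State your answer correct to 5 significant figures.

799.78 ft²

162.28 m² = 1746.77 ft² and 0.0087978 ha = 946.987 ft².
1746.77 − 946.987 ≈ 799.78 ft².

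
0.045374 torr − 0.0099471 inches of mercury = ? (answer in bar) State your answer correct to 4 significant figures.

-0.0002764 bar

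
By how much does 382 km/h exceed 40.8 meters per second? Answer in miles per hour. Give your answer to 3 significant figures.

146 mph

382 km/h = 237.364 mph and 40.8 m/s = 91.2670 mph.
237.364 − 91.2670 ≈ 146 mph.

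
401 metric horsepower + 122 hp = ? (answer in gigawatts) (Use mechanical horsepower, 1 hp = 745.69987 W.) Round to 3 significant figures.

401 PS = 0.000294935 GW and 122 hp = 9.09754 × 10^-5 GW.
0.000294935 + 9.09754 × 10^-5 ≈ 0.000386 GW.

0.000386 gigawatts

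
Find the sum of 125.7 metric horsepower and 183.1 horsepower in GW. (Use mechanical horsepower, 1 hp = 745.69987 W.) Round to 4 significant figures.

125.7 PS = 9.24522e-5 GW and 183.1 hp = 0.000136538 GW.
9.24522e-5 + 0.000136538 ≈ 0.0002290 GW.

0.0002290 GW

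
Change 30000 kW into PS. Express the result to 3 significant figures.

1 kilowatt = 1.35962 PS.
Thus 30000 × 1.35962 ≈ 40800 PS.

40800 metric horsepower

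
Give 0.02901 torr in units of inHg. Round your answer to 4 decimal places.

0.0011 inHg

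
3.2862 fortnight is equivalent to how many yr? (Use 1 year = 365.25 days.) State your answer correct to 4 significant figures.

0.1260 years

1 fortnight = 0.0383299 yr.
Then 3.2862 × 0.0383299 ≈ 0.1260 yr.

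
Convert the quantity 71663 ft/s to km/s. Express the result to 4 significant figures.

21.84 kilometers per second

1 foot per second = 0.000304800 km/s.
Then 71663 × 0.000304800 ≈ 21.84 km/s.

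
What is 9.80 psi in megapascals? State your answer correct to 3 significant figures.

0.0676 MPa

1 psi = 0.00689476 megapascals.
Thus 9.80 × 0.00689476 ≈ 0.0676 MPa.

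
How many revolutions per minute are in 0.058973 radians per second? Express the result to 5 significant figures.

0.56315 rpm

1 rad/s = 9.54930 revolutions per minute.
So 0.058973 × 9.54930 ≈ 0.56315 rpm.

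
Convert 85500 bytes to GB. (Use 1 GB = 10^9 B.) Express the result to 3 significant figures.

8.55e-5 gigabytes

1 B = 1.00000e-9 GB.
So 85500 × 1.00000e-9 ≈ 8.55e-5 GB.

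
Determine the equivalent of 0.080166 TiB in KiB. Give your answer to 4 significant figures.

1 tebibyte = 1.07374 × 10^9 KiB.
Then 0.080166 × 1.07374 × 10^9 ≈ 8.608 × 10^7 KiB.

8.608 × 10^7 kibibytes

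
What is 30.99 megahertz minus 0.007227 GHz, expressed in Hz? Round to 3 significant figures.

30.99 MHz = 3.09900 × 10^7 Hz and 0.007227 GHz = 7.22700 × 10^6 Hz.
3.09900 × 10^7 − 7.22700 × 10^6 ≈ 2.38 × 10^7 Hz.

2.38 × 10^7 hertz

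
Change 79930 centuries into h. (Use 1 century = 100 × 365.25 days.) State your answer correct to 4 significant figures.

7.007e+10 h

1 century = 876600 hours.
79930 × 876600 ≈ 7.007e+10 h.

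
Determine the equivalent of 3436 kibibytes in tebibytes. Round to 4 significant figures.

3.200 × 10^-6 TiB

1 kibibyte = 9.31323 × 10^-10 TiB.
3436 × 9.31323 × 10^-10 ≈ 3.200 × 10^-6 TiB.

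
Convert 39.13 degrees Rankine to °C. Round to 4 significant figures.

-251.4 °C

°R = (°C + 273.15) × 9/5.
Applying the formula gives -251.4 °C.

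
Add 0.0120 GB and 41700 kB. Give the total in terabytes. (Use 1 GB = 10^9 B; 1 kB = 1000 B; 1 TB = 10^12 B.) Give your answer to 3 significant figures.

0.0120 GB = 1.20000e-5 TB and 41700 kB = 4.17000e-5 TB.
1.20000e-5 + 4.17000e-5 ≈ 5.37e-5 TB.

5.37e-5 terabytes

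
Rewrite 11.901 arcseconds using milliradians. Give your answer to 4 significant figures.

1 arcsecond = 0.00484814 mrad.
So 11.901 × 0.00484814 ≈ 0.05770 mrad.

0.05770 milliradians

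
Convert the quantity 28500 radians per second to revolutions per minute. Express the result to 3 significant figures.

1 rad/s = 9.54930 rpm.
So 28500 × 9.54930 ≈ 272000 rpm.

272000 revolutions per minute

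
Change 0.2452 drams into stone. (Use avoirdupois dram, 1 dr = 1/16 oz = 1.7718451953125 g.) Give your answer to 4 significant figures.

6.842e-5 st

1 dr = 0.000279018 st.
Thus 0.2452 × 0.000279018 ≈ 6.842e-5 st.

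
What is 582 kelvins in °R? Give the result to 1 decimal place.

°R = K × 9/5.
Applying the formula gives 1047.6 °R.

1047.6 °R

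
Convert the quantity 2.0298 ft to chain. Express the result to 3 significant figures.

0.0308 chain

1 foot = 0.0151515 chains.
So 2.0298 × 0.0151515 ≈ 0.0308 chain.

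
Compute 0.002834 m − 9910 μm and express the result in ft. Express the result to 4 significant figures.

-0.02322 feet

0.002834 m = 0.00929790 ft and 9910 μm = 0.0325131 ft.
0.00929790 − 0.0325131 ≈ -0.02322 ft.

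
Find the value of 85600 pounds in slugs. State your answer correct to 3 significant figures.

2660 slugs

1 lb = 0.0310810 slug.
Thus 85600 × 0.0310810 ≈ 2660 slug.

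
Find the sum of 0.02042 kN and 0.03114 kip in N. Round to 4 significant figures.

0.02042 kN = 20.4200 N and 0.03114 kip = 138.518 N.
20.4200 + 138.518 ≈ 158.9 N.

158.9 N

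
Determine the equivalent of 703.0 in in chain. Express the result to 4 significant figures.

1 in = 0.00126263 chain.
703.0 × 0.00126263 ≈ 0.8876 chain.

0.8876 chains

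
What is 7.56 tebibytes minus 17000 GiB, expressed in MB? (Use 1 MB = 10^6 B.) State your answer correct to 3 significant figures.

-9.94 × 10^6 megabytes

7.56 TiB = 8.31231 × 10^6 MB and 17000 GiB = 1.82536 × 10^7 MB.
8.31231 × 10^6 − 1.82536 × 10^7 ≈ -9.94 × 10^6 MB.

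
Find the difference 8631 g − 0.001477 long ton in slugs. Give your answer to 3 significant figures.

8631 g = 0.591411 slug and 0.001477 long ton = 0.102831 slug.
0.591411 − 0.102831 ≈ 0.489 slug.

0.489 slug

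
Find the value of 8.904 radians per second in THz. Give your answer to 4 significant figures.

1.417 × 10^-12 THz

1 radian per second = 1.59155 × 10^-13 terahertz.
So 8.904 × 1.59155 × 10^-13 ≈ 1.417 × 10^-12 THz.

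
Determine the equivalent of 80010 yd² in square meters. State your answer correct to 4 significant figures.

66900 m²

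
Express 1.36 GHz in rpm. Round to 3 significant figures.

1 GHz = 6.00000e+10 revolutions per minute.
So 1.36 × 6.00000e+10 ≈ 8.16e+10 rpm.

8.16e+10 revolutions per minute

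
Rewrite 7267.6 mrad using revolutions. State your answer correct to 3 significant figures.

1.16 rev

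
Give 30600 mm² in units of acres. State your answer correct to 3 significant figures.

1 square millimeter = 2.47105 × 10^-10 acres.
Thus 30600 × 2.47105 × 10^-10 ≈ 7.56 × 10^-6 acre.

7.56 × 10^-6 acres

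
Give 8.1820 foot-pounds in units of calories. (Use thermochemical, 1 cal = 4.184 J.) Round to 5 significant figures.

2.6514 calories

1 ft·lbf = 0.324048 calories.
Then 8.1820 × 0.324048 ≈ 2.6514 cal.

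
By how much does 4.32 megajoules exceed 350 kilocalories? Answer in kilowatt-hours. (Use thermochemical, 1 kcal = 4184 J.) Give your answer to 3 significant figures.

4.32 MJ = 1.20000 kWh and 350 kcal = 0.406778 kWh.
1.20000 − 0.406778 ≈ 0.793 kWh.

0.793 kWh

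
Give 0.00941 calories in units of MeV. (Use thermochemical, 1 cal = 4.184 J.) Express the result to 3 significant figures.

1 cal = 2.61145 × 10^13 megaelectronvolts.
Then 0.00941 × 2.61145 × 10^13 ≈ 2.46 × 10^11 MeV.

2.46 × 10^11 MeV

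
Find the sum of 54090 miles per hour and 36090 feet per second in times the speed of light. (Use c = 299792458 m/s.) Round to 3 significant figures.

54090 mph = 8.06571 × 10^-5 c and 36090 ft/s = 3.66928 × 10^-5 c.
8.06571 × 10^-5 + 3.66928 × 10^-5 ≈ 0.000117 c.

0.000117 times the speed of light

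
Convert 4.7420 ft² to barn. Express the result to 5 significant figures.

4.4055 × 10^27 barn

1 ft² = 9.29030 × 10^26 barns.
4.7420 × 9.29030 × 10^26 ≈ 4.4055 × 10^27 barn.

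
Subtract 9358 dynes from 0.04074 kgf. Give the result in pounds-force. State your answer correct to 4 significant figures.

0.04074 kgf = 0.0898163 lbf and 9358 dyn = 0.0210376 lbf.
0.0898163 − 0.0210376 ≈ 0.06878 lbf.

0.06878 lbf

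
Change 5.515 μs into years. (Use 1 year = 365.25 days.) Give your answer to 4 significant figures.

1.748 × 10^-13 yr

1 microsecond = 3.16881 × 10^-14 years.
5.515 × 3.16881 × 10^-14 ≈ 1.748 × 10^-13 yr.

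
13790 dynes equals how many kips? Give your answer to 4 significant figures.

3.100 × 10^-5 kip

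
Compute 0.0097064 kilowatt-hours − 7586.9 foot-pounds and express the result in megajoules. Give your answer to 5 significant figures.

0.024657 megajoules

0.0097064 kWh = 0.03494304 MJ and 7586.9 ft·lbf = 0.01028646 MJ.
0.03494304 − 0.01028646 ≈ 0.024657 MJ.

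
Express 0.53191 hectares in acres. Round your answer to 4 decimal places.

1.3144 acres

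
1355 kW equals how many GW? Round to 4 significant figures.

0.001355 GW

1 kilowatt = 1.00000 × 10^-6 GW.
1355 × 1.00000 × 10^-6 ≈ 0.001355 GW.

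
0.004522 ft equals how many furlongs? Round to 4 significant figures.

1 foot = 0.00151515 furlongs.
0.004522 × 0.00151515 ≈ 6.852 × 10^-6 furlong.

6.852 × 10^-6 furlongs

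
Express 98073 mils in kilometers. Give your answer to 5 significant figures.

1 mil = 2.54000e-8 km.
Thus 98073 × 2.54000e-8 ≈ 0.0024911 km.

0.0024911 km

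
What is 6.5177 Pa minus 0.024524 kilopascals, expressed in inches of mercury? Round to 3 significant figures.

-0.00532 inches of mercury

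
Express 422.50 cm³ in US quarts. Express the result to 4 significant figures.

0.4465 US quarts

1 cubic centimeter = 0.00105669 US qt.
So 422.50 × 0.00105669 ≈ 0.4465 US qt.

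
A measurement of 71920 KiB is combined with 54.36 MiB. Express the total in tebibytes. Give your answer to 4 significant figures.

0.0001188 TiB

71920 KiB = 6.69807 × 10^-5 TiB and 54.36 MiB = 5.18417 × 10^-5 TiB.
6.69807 × 10^-5 + 5.18417 × 10^-5 ≈ 0.0001188 TiB.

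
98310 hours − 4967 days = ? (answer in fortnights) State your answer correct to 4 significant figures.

-62.20 fortnight

98310 h = 292.589 fortnight and 4967 d = 354.786 fortnight.
292.589 − 354.786 ≈ -62.20 fortnight.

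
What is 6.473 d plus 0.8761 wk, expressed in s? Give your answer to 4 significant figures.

1.089e+6 s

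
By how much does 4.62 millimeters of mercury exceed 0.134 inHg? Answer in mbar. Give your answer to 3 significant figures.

1.62 millibar

4.62 mmHg = 6.15949 mbar and 0.134 inHg = 4.53776 mbar.
6.15949 − 4.53776 ≈ 1.62 mbar.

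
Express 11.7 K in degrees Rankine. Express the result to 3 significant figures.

°R = K × 9/5.
Applying the formula gives 21.1 °R.

21.1 °R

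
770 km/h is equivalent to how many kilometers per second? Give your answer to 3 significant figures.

0.214 km/s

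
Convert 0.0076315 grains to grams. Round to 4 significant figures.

0.0004945 g

1 grain = 0.0647989 grams.
Then 0.0076315 × 0.0647989 ≈ 0.0004945 g.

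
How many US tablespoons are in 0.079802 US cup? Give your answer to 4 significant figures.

1 US cup = 16.0000 US tbsp.
Thus 0.079802 × 16.0000 ≈ 1.277 US tbsp.

1.277 US tablespoons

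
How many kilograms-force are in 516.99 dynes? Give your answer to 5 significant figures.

0.00052718 kgf

1 dyn = 1.019716 × 10^-6 kilograms-force.
Then 516.99 × 1.019716 × 10^-6 ≈ 0.00052718 kgf.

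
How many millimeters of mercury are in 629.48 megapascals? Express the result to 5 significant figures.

4.7215e+6 millimeters of mercury

1 megapascal = 7500.62 mmHg.
629.48 × 7500.62 ≈ 4.7215e+6 mmHg.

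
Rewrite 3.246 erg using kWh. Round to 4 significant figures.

9.017 × 10^-14 kilowatt-hours

1 erg = 2.77778 × 10^-14 kWh.
3.246 × 2.77778 × 10^-14 ≈ 9.017 × 10^-14 kWh.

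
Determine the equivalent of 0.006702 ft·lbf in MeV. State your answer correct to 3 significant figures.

1 ft·lbf = 8.46235 × 10^12 megaelectronvolts.
Then 0.006702 × 8.46235 × 10^12 ≈ 5.67 × 10^10 MeV.

5.67 × 10^10 MeV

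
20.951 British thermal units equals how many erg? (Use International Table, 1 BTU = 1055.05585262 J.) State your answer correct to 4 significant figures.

1 British thermal unit = 1.05506 × 10^10 erg.
Then 20.951 × 1.05506 × 10^10 ≈ 2.210 × 10^11 erg.

2.210 × 10^11 ergs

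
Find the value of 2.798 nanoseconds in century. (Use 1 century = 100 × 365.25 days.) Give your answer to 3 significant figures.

8.87e-19 centuries

1 ns = 3.16881e-19 century.
2.798 × 3.16881e-19 ≈ 8.87e-19 century.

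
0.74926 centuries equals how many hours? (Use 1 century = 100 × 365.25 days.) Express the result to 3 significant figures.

657000 hours

1 century = 876600 h.
Then 0.74926 × 876600 ≈ 657000 h.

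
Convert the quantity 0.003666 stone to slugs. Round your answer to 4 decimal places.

0.0016 slugs

1 stone = 0.435133 slug.
Then 0.003666 × 0.435133 ≈ 0.0016 slug.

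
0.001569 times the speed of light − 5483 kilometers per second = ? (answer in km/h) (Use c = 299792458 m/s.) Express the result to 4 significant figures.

0.001569 c = 1.69335e+6 km/h and 5483 km/s = 1.97388e+7 km/h.
1.69335e+6 − 1.97388e+7 ≈ -1.805e+7 km/h.

-1.805e+7 km/h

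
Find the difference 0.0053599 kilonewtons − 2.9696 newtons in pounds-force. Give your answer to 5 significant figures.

0.0053599 kN = 1.20495 lbf and 2.9696 N = 0.667593 lbf.
1.20495 − 0.667593 ≈ 0.53736 lbf.

0.53736 lbf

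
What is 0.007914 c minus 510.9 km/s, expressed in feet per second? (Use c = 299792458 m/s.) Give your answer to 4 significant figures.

6.108 × 10^6 ft/s

0.007914 c = 7.78398 × 10^6 ft/s and 510.9 km/s = 1.67618 × 10^6 ft/s.
7.78398 × 10^6 − 1.67618 × 10^6 ≈ 6.108 × 10^6 ft/s.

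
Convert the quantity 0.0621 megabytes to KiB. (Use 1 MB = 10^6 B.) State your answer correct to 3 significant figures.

60.6 kibibytes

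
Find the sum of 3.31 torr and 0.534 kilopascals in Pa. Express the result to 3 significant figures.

3.31 torr = 441.297 Pa and 0.534 kPa = 534.000 Pa.
441.297 + 534.000 ≈ 975 Pa.

975 Pa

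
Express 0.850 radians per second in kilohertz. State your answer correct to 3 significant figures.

1 rad/s = 0.000159155 kHz.
0.850 × 0.000159155 ≈ 0.000135 kHz.

0.000135 kHz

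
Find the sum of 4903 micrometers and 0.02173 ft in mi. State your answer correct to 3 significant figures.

7.16 × 10^-6 miles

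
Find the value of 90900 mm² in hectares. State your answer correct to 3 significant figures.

1 square millimeter = 1.00000 × 10^-10 ha.
Then 90900 × 1.00000 × 10^-10 ≈ 9.09 × 10^-6 ha.

9.09 × 10^-6 ha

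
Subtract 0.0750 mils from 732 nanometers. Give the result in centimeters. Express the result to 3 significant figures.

732 nm = 7.32000e-5 cm and 0.0750 mil = 0.000190500 cm.
7.32000e-5 − 0.000190500 ≈ -0.000117 cm.

-0.000117 centimeters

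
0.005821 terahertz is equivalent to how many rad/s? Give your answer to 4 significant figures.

3.657e+10 rad/s

1 terahertz = 6.28319e+12 rad/s.
So 0.005821 × 6.28319e+12 ≈ 3.657e+10 rad/s.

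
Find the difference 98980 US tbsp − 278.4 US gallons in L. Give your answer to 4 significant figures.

409.7 liters

98980 US tbsp = 1463.59 L and 278.4 US gal = 1053.86 L.
1463.59 − 1053.86 ≈ 409.7 L.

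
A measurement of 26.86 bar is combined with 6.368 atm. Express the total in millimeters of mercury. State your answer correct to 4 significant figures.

26.86 bar = 20146.7 mmHg and 6.368 atm = 4839.68 mmHg.
20146.7 + 4839.68 ≈ 24990 mmHg.

24990 mmHg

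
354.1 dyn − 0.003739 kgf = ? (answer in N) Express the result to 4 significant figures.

354.1 dyn = 0.00354100 N and 0.003739 kgf = 0.0366671 N.
0.00354100 − 0.0366671 ≈ -0.03313 N.

-0.03313 N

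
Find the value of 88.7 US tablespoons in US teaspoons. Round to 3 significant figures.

1 US tablespoon = 3.00000 US tsp.
88.7 × 3.00000 ≈ 266 US tsp.

266 US tsp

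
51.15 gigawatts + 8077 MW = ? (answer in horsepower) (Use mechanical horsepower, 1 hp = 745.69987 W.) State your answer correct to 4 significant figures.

7.942e+7 hp

51.15 GW = 6.85933e+7 hp and 8077 MW = 1.08314e+7 hp.
6.85933e+7 + 1.08314e+7 ≈ 7.942e+7 hp.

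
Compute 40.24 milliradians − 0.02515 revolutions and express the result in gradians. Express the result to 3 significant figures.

-7.50 gradians

40.24 mrad = 2.56176 grad and 0.02515 rev = 10.0600 grad.
2.56176 − 10.0600 ≈ -7.50 grad.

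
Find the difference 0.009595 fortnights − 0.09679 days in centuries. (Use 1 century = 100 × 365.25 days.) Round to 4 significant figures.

1.028 × 10^-6 century

0.009595 fortnight = 3.67775 × 10^-6 century and 0.09679 d = 2.64997 × 10^-6 century.
3.67775 × 10^-6 − 2.64997 × 10^-6 ≈ 1.028 × 10^-6 century.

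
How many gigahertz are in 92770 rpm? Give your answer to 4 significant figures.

1.546e-6 GHz

1 revolution per minute = 1.66667e-11 gigahertz.
92770 × 1.66667e-11 ≈ 1.546e-6 GHz.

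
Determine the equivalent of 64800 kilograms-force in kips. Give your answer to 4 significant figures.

142.9 kips

1 kilogram-force = 0.00220462 kips.
Then 64800 × 0.00220462 ≈ 142.9 kip.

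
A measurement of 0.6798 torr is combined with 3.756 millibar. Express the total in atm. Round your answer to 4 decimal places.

0.6798 torr = 0.000894474 atm and 3.756 mbar = 0.00370688 atm.
0.000894474 + 0.00370688 ≈ 0.0046 atm.

0.0046 atmospheres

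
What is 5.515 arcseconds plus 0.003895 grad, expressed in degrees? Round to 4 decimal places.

0.0050 degrees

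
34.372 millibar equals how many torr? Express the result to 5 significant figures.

1 mbar = 0.750062 torr.
Then 34.372 × 0.750062 ≈ 25.781 torr.

25.781 torr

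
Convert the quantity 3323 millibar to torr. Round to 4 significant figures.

1 mbar = 0.750062 torr.
3323 × 0.750062 ≈ 2492 torr.

2492 torr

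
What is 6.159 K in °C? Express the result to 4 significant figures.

-267.0 °C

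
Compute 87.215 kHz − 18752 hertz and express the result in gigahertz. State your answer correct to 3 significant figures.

87.215 kHz = 8.72150e-5 GHz and 18752 Hz = 1.87520e-5 GHz.
8.72150e-5 − 1.87520e-5 ≈ 6.85e-5 GHz.

6.85e-5 GHz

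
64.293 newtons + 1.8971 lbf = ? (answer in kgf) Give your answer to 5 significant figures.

64.293 N = 6.55606 kgf and 1.8971 lbf = 0.860510 kgf.
6.55606 + 0.860510 ≈ 7.4166 kgf.

7.4166 kgf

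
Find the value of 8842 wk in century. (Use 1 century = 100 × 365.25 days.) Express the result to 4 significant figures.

1 wk = 0.000191650 centuries.
8842 × 0.000191650 ≈ 1.695 century.

1.695 century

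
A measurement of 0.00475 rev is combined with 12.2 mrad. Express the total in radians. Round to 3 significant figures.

0.00475 rev = 0.0298451 rad and 12.2 mrad = 0.0122000 rad.
0.0298451 + 0.0122000 ≈ 0.0420 rad.

0.0420 radians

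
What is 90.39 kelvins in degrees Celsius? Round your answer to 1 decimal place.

K = °C + 273.15.
Applying the formula gives -182.8 °C.

-182.8 °C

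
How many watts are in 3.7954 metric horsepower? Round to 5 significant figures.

1 metric horsepower = 735.499 W.
3.7954 × 735.499 ≈ 2791.5 W.

2791.5 W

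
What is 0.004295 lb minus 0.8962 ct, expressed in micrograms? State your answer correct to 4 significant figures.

0.004295 lb = 1.94818e+6 μg and 0.8962 ct = 179240 μg.
1.94818e+6 − 179240 ≈ 1.769e+6 μg.

1.769e+6 μg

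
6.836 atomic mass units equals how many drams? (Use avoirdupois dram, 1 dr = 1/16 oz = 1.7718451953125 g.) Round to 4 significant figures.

6.407 × 10^-24 dr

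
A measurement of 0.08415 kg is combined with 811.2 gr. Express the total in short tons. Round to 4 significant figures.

0.0001507 short tons

0.08415 kg = 9.27595e-5 short ton and 811.2 gr = 5.79429e-5 short ton.
9.27595e-5 + 5.79429e-5 ≈ 0.0001507 short ton.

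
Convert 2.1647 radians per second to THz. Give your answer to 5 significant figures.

3.4452e-13 terahertz

1 rad/s = 1.59155e-13 THz.
So 2.1647 × 1.59155e-13 ≈ 3.4452e-13 THz.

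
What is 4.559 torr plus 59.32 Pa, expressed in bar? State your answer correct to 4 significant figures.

4.559 torr = 0.00607817 bar and 59.32 Pa = 0.000593200 bar.
0.00607817 + 0.000593200 ≈ 0.006671 bar.

0.006671 bar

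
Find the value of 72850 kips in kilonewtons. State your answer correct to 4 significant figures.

324100 kN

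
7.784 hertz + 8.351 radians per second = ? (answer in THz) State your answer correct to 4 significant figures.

9.113 × 10^-12 THz

7.784 Hz = 7.78400 × 10^-12 THz and 8.351 rad/s = 1.32910 × 10^-12 THz.
7.78400 × 10^-12 + 1.32910 × 10^-12 ≈ 9.113 × 10^-12 THz.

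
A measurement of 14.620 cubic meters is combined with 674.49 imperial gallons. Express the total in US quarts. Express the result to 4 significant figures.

18690 US qt

14.620 m³ = 15448.8 US qt and 674.49 imp gal = 3240.11 US qt.
15448.8 + 3240.11 ≈ 18690 US qt.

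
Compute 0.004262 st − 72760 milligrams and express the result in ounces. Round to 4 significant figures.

-1.612 oz

0.004262 st = 0.954688 oz and 72760 mg = 2.56653 oz.
0.954688 − 2.56653 ≈ -1.612 oz.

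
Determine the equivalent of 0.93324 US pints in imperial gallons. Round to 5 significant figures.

1 US pt = 0.1040843 imperial gallons.
Thus 0.93324 × 0.1040843 ≈ 0.097136 imp gal.

0.097136 imperial gallons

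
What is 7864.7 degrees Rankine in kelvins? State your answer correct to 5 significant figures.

4369.3 kelvins

°R = K × 9/5.
Applying the formula gives 4369.3 K.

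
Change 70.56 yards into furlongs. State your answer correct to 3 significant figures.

1 yard = 0.00454545 furlong.
70.56 × 0.00454545 ≈ 0.321 furlong.

0.321 furlongs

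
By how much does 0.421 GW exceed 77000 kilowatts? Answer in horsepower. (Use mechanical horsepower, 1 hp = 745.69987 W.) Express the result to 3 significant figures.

461000 horsepower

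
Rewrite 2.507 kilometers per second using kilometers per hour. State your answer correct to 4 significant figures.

9025 km/h

1 km/s = 3600.00 km/h.
Thus 2.507 × 3600.00 ≈ 9025 km/h.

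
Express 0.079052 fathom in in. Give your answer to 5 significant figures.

5.6917 inches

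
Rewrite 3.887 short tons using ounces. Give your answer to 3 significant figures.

1 short ton = 32000.0 oz.
Thus 3.887 × 32000.0 ≈ 124000 oz.

124000 oz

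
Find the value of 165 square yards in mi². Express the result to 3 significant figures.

1 yd² = 3.22831 × 10^-7 square miles.
So 165 × 3.22831 × 10^-7 ≈ 5.33 × 10^-5 mi².

5.33 × 10^-5 square miles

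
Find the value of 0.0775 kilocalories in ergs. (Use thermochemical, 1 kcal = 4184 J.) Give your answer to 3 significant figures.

1 kilocalorie = 4.18400e+10 erg.
Then 0.0775 × 4.18400e+10 ≈ 3.24e+9 erg.

3.24e+9 ergs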